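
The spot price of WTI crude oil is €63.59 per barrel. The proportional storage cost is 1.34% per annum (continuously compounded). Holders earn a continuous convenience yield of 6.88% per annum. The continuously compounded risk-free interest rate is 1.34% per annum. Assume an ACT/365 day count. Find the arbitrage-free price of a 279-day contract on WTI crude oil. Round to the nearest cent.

Net carry = r + u − y = 0.0134 + 0.0134 − 0.0688 = -0.0420
F = S·e^((r+u−y)T) = 63.59 · e^(-0.0420 × 279/365) = 63.59 · e^-0.032104
= 63.59 × 0.968406 = €61.58 per barrel

€61.58 per barrel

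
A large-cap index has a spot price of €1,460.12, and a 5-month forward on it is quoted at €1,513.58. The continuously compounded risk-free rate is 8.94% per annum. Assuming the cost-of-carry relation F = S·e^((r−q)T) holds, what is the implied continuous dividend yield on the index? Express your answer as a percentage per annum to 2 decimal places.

0.31%

From F = S·e^((r−q)T): (r − q) = ln(F/S)/T
ln(1513.58/1460.12) = ln(1.036613) = 0.035959
(r − q) = 0.035959 / (5/12) = 0.086302
q = r − ln(F/S)/T = 0.0894 − 0.086302 = 0.003098
q = 0.31%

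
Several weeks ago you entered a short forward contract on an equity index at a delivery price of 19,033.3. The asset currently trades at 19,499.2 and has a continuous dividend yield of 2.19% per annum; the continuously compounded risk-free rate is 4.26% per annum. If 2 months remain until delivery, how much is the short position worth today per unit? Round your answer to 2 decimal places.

Current fair forward for the remaining 2 months: F = S·e^((r − q)·T), (r − q) = 0.0426 − 0.0219 = 0.0207
F = 19499.2 · e^(0.0207 × 2/12) = 19499.2 × 1.00345596 = 19566.5885
Value of long forward = (F − K)·e^(−rT) = (19566.5885 − 19033.3) · e^(−0.0426·2/12)
= 533.2885 × 0.99292515 = 529.52
Short position value = −(long value) = -529.52

-529.52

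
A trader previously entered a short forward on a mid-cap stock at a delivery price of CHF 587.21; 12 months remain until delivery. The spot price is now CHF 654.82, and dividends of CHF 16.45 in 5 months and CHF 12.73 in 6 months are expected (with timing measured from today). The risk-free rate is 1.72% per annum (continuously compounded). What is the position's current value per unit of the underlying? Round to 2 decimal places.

PV(remaining dividends) I = 16.45·e^(−0.0172·5/12) + 12.73·e^(−0.0172·6/12) = 28.9535
Current forward F = (S − I)·e^(rT) = (654.82 − 28.9535)·e^(0.0172·12/12) = 625.8665 × 1.017349 = 636.7247
Value (long) = (F − K)·e^(−rT) = (636.7247 − 587.21) × 0.982947 = 48.6703
Short position value = −(long value) = -CHF 48.67

-CHF 48.67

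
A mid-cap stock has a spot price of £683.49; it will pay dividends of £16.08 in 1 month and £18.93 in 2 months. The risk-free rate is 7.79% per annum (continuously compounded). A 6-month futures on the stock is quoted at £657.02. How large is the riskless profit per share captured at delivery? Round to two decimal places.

£17.58 per share

PV(dividends) I = 16.08·e^(−0.0779·1/12) + 18.93·e^(−0.0779·2/12) = 34.6618
Fair futures F* = (S − I)·e^(rT) = (683.49 − 34.6618)·e^0.038950 = 648.8282 × 1.039718 = 674.5984
Market £657.02 < fair 674.5984: forward underpriced → reverse cash-and-carry (short the stock, invest proceeds at r, pay the dividends, go long the forward).
Profit at T = |F_mkt − F*| = |657.02 − 674.5984| = £17.58 per share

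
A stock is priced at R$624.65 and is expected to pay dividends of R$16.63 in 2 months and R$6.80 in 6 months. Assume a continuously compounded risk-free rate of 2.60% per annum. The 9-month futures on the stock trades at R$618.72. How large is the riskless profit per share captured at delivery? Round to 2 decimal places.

PV(dividends) I = 16.63·e^(−0.0260·2/12) + 6.80·e^(−0.0260·6/12) = 23.2703
Fair futures F* = (S − I)·e^(rT) = (624.65 − 23.2703)·e^0.019500 = 601.3797 × 1.019691 = 613.2215
Market R$618.72 > fair 613.2215: forward overpriced → cash-and-carry (borrow at r, buy the stock and collect the dividends, short the forward).
Profit at T = |F_mkt − F*| = |618.72 − 613.2215| = R$5.50 per share

R$5.50 per share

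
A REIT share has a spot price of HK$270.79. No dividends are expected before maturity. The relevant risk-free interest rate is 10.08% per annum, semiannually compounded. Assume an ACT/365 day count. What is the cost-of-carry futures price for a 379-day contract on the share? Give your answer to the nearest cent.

F = S · (1+r/2)^(2T)
= 270.79 × 1.107510
F = HK$299.90

HK$299.90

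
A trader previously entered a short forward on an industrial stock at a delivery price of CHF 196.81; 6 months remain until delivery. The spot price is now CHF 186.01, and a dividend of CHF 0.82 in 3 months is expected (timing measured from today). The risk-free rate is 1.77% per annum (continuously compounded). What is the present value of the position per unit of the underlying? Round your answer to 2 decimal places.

CHF 9.88

PV(remaining dividends) I = 0.82·e^(−0.0177·3/12) = 0.8164
Current forward F = (S − I)·e^(rT) = (186.01 − 0.8164)·e^(0.0177·6/12) = 185.1936 × 1.008889 = 186.8398
Value (long) = (F − K)·e^(−rT) = (186.8398 − 196.81) × 0.991189 = -9.8824
Short position value = −(long value) = CHF 9.88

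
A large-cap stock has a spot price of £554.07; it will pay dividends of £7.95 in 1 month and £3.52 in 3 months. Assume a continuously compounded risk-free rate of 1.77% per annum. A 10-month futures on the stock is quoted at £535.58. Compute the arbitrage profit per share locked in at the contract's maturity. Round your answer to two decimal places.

£15.11 per share

PV(dividends) I = 7.95·e^(−0.0177·1/12) + 3.52·e^(−0.0177·3/12) = 11.4427
Fair futures F* = (S − I)·e^(rT) = (554.07 − 11.4427)·e^0.014750 = 542.6273 × 1.014859 = 550.6902
Market £535.58 < fair 550.6902: forward underpriced → reverse cash-and-carry (short the stock, invest proceeds at r, pay the dividends, go long the forward).
Profit at T = |F_mkt − F*| = |535.58 − 550.6902| = £15.11 per share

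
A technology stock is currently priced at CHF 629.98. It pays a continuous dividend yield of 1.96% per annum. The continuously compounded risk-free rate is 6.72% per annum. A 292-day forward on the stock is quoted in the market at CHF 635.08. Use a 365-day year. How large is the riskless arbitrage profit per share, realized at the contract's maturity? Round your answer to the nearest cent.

Fair forward: F* = S·e^(carry·T), with carry = (r − q) = 0.0672 − 0.0196 = 0.0476
F* = 629.98 · e^(0.0476 × 292/365) = 629.98 · e^0.038080 = 629.98 × 1.038814 = CHF 654.4320
Market CHF 635.08 < fair CHF 654.4320: forward underpriced → reverse cash-and-carry (short spot, go long the forward).
At maturity, profit = |F_mkt − F*| = |635.08 − 654.4320| = CHF 19.35 per share

CHF 19.35 per share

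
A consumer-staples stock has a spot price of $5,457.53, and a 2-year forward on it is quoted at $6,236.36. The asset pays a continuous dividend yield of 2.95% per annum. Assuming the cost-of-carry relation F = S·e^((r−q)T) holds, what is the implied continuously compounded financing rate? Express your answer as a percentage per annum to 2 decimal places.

From F = S·e^((r−q)T): (r − q) = ln(F/S)/T
ln(6236.36/5457.53) = ln(1.142707) = 0.133400
(r − q) = 0.133400 / (2) = 0.066700
r = ln(F/S)/T + q = 0.066700 + 0.0295 = 0.096200
r = 9.62%

9.62%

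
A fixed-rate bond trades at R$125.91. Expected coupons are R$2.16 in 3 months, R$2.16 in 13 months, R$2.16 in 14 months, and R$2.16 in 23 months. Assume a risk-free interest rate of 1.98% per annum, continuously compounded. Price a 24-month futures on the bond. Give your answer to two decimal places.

PV(coupons) I = 2.16·e^(−0.0198·3/12) + 2.16·e^(−0.0198·13/12) + 2.16·e^(−0.0198·14/12) + 2.16·e^(−0.0198·23/12)
I = 2.1493 + 2.1142 + 2.1107 + 2.0796 = 8.4538
F = (S − I)·e^(rT) = (125.91 − 8.4538) · e^(0.0198·24/12)
= 117.4562 · e^0.039600 = 117.4562 × 1.040395 = R$122.20

R$122.20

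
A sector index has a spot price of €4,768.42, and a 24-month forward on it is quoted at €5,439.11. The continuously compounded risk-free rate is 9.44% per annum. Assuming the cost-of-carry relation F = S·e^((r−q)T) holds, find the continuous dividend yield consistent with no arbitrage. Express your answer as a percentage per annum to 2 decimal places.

2.86%

From F = S·e^((r−q)T): (r − q) = ln(F/S)/T
ln(5439.11/4768.42) = ln(1.140652) = 0.131600
(r − q) = 0.131600 / (24/12) = 0.065800
q = r − ln(F/S)/T = 0.0944 − 0.065800 = 0.028600
q = 2.86%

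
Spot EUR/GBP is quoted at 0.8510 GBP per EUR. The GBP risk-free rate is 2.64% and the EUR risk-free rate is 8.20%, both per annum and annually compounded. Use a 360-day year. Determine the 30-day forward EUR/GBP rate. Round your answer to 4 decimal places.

By covered interest parity, F = S · (1+r_GBP)^T / (1+r_EUR)^T
= 0.8510 × 1.002174 / 1.006589 = 0.8510 × 0.995614
F = 0.8473 GBP per EUR

0.8473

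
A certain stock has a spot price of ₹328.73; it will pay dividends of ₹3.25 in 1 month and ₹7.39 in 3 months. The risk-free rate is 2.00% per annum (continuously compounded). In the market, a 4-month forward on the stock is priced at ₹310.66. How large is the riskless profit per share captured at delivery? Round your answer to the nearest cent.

PV(dividends) I = 3.25·e^(−0.0200·1/12) + 7.39·e^(−0.0200·3/12) = 10.5977
Fair forward F* = (S − I)·e^(rT) = (328.73 − 10.5977)·e^0.006667 = 318.1323 × 1.006689 = 320.2603
Market ₹310.66 < fair 320.2603: forward underpriced → reverse cash-and-carry (short the stock, invest proceeds at r, pay the dividends, go long the forward).
Profit at T = |F_mkt − F*| = |310.66 − 320.2603| = ₹9.60 per share

₹9.60 per share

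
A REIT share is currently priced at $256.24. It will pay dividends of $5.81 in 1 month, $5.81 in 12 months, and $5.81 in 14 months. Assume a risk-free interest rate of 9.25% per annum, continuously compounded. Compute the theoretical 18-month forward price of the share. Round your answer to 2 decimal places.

$275.68

PV(dividends) I = 5.81·e^(−0.0925·1/12) + 5.81·e^(−0.0925·12/12) + 5.81·e^(−0.0925·14/12)
I = 5.7654 + 5.2967 + 5.2157 = 16.2778
F = (S − I)·e^(rT) = (256.24 − 16.2778) · e^(0.0925·18/12)
= 239.9622 · e^0.138750 = 239.9622 × 1.148837 = $275.68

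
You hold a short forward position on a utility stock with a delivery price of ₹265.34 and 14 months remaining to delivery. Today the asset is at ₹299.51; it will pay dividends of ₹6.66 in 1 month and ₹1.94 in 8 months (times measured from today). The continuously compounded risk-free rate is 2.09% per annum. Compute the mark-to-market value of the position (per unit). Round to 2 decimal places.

-₹32.00

PV(remaining dividends) I = 6.66·e^(−0.0209·1/12) + 1.94·e^(−0.0209·8/12) = 8.5616
Current forward F = (S − I)·e^(rT) = (299.51 − 8.5616)·e^(0.0209·14/12) = 290.9484 × 1.024683 = 298.1299
Value (long) = (F − K)·e^(−rT) = (298.1299 − 265.34) × 0.975912 = 32.0001
Short position value = −(long value) = -₹32.00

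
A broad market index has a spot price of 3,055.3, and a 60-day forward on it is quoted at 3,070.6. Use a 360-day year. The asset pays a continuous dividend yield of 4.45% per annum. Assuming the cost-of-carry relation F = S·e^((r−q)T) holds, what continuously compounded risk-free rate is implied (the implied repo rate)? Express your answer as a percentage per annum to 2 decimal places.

7.45%

From F = S·e^((r−q)T): (r − q) = ln(F/S)/T
ln(3070.6/3055.3) = ln(1.005008) = 0.004996
(r − q) = 0.004996 / (60/360) = 0.029976
r = ln(F/S)/T + q = 0.029976 + 0.0445 = 0.074476
r = 7.45%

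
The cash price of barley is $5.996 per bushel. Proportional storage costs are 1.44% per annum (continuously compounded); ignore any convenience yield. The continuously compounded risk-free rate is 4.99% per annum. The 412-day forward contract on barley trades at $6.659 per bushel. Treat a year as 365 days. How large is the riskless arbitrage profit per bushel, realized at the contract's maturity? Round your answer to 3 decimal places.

Fair forward: F* = S·e^(carry·T), with carry = (r + u) = 0.0499 + 0.0144 = 0.0643
F* = 5.996 · e^(0.0643 × 412/365) = 5.996 · e^0.072580 = 5.996 × 1.075279 = $6.4474
Market $6.659 > fair $6.4474: forward overpriced → cash-and-carry (buy spot, short the forward).
At maturity, profit = |F_mkt − F*| = |6.659 − 6.4474| = $0.212 per bushel

$0.212 per bushel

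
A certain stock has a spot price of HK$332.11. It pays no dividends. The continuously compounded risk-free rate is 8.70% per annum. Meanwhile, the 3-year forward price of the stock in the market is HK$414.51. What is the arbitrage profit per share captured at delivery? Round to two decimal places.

HK$16.64 per share

Fair forward: F* = S·e^(carry·T), with carry = r = 0.0870
F* = 332.11 · e^(0.0870 × 3) = 332.11 · e^0.261000 = 332.11 × 1.298228 = HK$431.1545
Market HK$414.51 < fair HK$431.1545: forward underpriced → reverse cash-and-carry (short spot, go long the forward).
At maturity, profit = |F_mkt − F*| = |414.51 − 431.1545| = HK$16.64 per share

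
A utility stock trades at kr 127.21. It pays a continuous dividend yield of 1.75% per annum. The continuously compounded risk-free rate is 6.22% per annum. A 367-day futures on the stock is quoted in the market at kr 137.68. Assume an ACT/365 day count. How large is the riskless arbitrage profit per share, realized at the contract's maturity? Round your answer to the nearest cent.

kr 4.62 per share

Fair futures: F* = S·e^(carry·T), with carry = (r − q) = 0.0622 − 0.0175 = 0.0447
F* = 127.21 · e^(0.0447 × 367/365) = 127.21 · e^0.044945 = 127.21 × 1.045970 = kr 133.0578
Market kr 137.68 > fair kr 133.0578: forward overpriced → cash-and-carry (buy spot, short the forward).
At maturity, profit = |F_mkt − F*| = |137.68 − 133.0578| = kr 4.62 per share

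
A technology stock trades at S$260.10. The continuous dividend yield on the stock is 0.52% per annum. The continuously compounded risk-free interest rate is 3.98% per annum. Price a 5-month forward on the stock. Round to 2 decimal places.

S$263.88

F = S·e^((r − q)T) = 260.10 · e^((0.0398 − 0.0052) × 5/12)
= 260.10 · e^0.014417 = 260.10 × 1.014521
F = S$263.88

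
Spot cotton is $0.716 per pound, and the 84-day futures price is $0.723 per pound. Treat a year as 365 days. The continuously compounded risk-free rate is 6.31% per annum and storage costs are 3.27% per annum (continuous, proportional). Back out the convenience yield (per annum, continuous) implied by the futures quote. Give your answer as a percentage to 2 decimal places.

5.35%

F = S·e^((r+u−y)T) ⇒ (r+u−y) = ln(F/S)/T
ln(0.723/0.716) = 0.009729; /T ⇒ 0.042275
y = r + u − ln(F/S)/T = 0.0631 + 0.0327 − 0.042275 = 0.053525
y = 5.35%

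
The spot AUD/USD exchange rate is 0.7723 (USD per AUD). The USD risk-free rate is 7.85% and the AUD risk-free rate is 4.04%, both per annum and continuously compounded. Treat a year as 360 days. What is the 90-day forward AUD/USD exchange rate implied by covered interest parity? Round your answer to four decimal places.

0.7797

F = S·e^((r_USD − r_AUD)T) = 0.7723 · e^((0.0785 − 0.0404) × 90/360)
= 0.7723 · e^0.009525 = 0.7723 × 1.009571
F = 0.7797 USD per AUD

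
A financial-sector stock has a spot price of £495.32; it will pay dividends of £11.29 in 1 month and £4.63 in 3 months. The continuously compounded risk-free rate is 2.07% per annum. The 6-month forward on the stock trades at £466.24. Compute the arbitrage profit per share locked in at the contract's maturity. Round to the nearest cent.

£18.19 per share

PV(dividends) I = 11.29·e^(−0.0207·1/12) + 4.63·e^(−0.0207·3/12) = 15.8766
Fair forward F* = (S − I)·e^(rT) = (495.32 − 15.8766)·e^0.010350 = 479.4434 × 1.010404 = 484.4315
Market £466.24 < fair 484.4315: forward underpriced → reverse cash-and-carry (short the stock, invest proceeds at r, pay the dividends, go long the forward).
Profit at T = |F_mkt − F*| = |466.24 − 484.4315| = £18.19 per share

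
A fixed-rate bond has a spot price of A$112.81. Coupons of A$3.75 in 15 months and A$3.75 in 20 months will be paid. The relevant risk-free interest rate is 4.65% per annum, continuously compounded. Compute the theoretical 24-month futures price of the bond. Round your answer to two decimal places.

A$116.11

PV(coupons) I = 3.75·e^(−0.0465·15/12) + 3.75·e^(−0.0465·20/12)
I = 3.5382 + 3.4704 = 7.0086
F = (S − I)·e^(rT) = (112.81 − 7.0086) · e^(0.0465·24/12)
= 105.8014 · e^0.093000 = 105.8014 × 1.097462 = A$116.11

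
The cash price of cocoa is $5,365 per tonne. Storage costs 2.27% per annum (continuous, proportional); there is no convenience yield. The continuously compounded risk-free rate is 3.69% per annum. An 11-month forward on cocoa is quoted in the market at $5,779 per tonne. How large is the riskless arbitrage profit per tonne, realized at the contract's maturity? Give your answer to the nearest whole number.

$113 per tonne

Fair forward: F* = S·e^(carry·T), with carry = (r + u) = 0.0369 + 0.0227 = 0.0596
F* = 5365 · e^(0.0596 × 11/12) = 5365 · e^0.054633 = 5365 × 1.056153 = $5666.2608
Market $5779 > fair $5666.2608: forward overpriced → cash-and-carry (buy spot, short the forward).
At maturity, profit = |F_mkt − F*| = |5779 − 5666.2608| = $113 per tonne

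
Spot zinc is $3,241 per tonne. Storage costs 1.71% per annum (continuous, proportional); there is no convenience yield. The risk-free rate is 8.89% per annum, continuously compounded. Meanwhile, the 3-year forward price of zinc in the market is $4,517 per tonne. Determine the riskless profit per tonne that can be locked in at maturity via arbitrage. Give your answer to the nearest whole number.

Fair forward: F* = S·e^(carry·T), with carry = (r + u) = 0.0889 + 0.0171 = 0.1060
F* = 3241 · e^(0.1060 × 3) = 3241 · e^0.318000 = 3241 × 1.374376 = $4454.3526
Market $4517 > fair $4454.3526: forward overpriced → cash-and-carry (buy spot, short the forward).
At maturity, profit = |F_mkt − F*| = |4517 − 4454.3526| = $63 per tonne

$63 per tonne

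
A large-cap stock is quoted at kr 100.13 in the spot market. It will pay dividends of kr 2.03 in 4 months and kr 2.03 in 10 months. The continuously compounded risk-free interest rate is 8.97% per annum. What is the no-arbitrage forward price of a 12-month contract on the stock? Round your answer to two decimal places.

PV(dividends) I = 2.03·e^(−0.0897·4/12) + 2.03·e^(−0.0897·10/12)
I = 1.9702 + 1.8838 = 3.8540
F = (S − I)·e^(rT) = (100.13 − 3.8540) · e^(0.0897·12/12)
= 96.2760 · e^0.089700 = 96.2760 × 1.093846 = kr 105.31

kr 105.31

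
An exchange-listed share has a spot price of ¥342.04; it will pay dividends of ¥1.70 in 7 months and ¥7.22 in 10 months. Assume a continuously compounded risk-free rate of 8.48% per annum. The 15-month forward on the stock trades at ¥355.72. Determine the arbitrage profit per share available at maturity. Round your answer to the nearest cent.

¥15.29 per share

PV(dividends) I = 1.70·e^(−0.0848·7/12) + 7.22·e^(−0.0848·10/12) = 8.3453
Fair forward F* = (S − I)·e^(rT) = (342.04 − 8.3453)·e^0.106000 = 333.6947 × 1.111822 = 371.0091
Market ¥355.72 < fair 371.0091: forward underpriced → reverse cash-and-carry (short the stock, invest proceeds at r, pay the dividends, go long the forward).
Profit at T = |F_mkt − F*| = |355.72 − 371.0091| = ¥15.29 per share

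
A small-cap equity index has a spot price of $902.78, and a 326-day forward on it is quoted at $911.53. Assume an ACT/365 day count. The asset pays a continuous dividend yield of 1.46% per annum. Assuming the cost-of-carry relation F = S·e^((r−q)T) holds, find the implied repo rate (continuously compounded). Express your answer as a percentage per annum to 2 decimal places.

From F = S·e^((r−q)T): (r − q) = ln(F/S)/T
ln(911.53/902.78) = ln(1.009692) = 0.009645
(r − q) = 0.009645 / (326/365) = 0.010799
r = ln(F/S)/T + q = 0.010799 + 0.0146 = 0.025399
r = 2.54%

2.54%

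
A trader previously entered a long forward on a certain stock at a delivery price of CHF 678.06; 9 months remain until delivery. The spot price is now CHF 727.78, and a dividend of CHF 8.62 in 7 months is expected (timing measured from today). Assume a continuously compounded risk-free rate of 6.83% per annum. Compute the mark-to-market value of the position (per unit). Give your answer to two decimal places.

CHF 75.30

PV(remaining dividends) I = 8.62·e^(−0.0683·7/12) = 8.2833
Current forward F = (S − I)·e^(rT) = (727.78 − 8.2833)·e^(0.0683·9/12) = 719.4967 × 1.052560 = 757.3134
Value (long) = (F − K)·e^(−rT) = (757.3134 − 678.06) × 0.950065 = 75.2959
Value = CHF 75.30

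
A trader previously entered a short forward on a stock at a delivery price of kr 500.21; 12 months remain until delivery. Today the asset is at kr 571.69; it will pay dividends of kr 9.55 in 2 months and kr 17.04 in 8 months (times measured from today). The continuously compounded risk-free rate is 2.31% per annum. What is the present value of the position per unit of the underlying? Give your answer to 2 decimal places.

PV(remaining dividends) I = 9.55·e^(−0.0231·2/12) + 17.04·e^(−0.0231·8/12) = 26.2929
Current forward F = (S − I)·e^(rT) = (571.69 − 26.2929)·e^(0.0231·12/12) = 545.3971 × 1.023369 = 558.1425
Value (long) = (F − K)·e^(−rT) = (558.1425 − 500.21) × 0.977165 = 56.6096
Short position value = −(long value) = -kr 56.61

-kr 56.61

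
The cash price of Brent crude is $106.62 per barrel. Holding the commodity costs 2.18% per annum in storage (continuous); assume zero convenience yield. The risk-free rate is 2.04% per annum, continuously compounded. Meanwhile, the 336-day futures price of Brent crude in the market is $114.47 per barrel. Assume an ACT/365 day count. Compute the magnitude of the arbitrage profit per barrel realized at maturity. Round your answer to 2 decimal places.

Fair futures: F* = S·e^(carry·T), with carry = (r + u) = 0.0204 + 0.0218 = 0.0422
F* = 106.62 · e^(0.0422 × 336/365) = 106.62 · e^0.038847 = 106.62 × 1.039611 = $110.8433
Market $114.47 > fair $110.8433: forward overpriced → cash-and-carry (buy spot, short the forward).
At maturity, profit = |F_mkt − F*| = |114.47 − 110.8433| = $3.63 per barrel

$3.63 per barrel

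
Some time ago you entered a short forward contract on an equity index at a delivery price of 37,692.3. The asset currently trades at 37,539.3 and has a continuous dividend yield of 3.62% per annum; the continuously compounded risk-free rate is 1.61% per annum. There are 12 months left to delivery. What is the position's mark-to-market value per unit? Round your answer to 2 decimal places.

885.63

Current fair forward for the remaining 12 months: F = S·e^((r − q)·T), (r − q) = 0.0161 − 0.0362 = -0.0201
F = 37539.3 · e^(-0.0201 × 12/12) = 37539.3 × 0.98010066 = 36792.2927
Value of long forward = (F − K)·e^(−rT) = (36792.2927 − 37692.3) · e^(−0.0161·12/12)
= -900.0073 × 0.98402891 = -885.63
Short position value = −(long value) = 885.63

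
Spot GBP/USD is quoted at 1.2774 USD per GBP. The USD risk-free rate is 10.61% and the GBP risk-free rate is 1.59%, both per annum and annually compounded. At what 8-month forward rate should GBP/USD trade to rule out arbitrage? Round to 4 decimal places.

By covered interest parity, F = S · (1+r_USD)^T / (1+r_GBP)^T
= 1.2774 × 1.069538 / 1.010572 = 1.2774 × 1.058349
F = 1.3519 USD per GBP

1.3519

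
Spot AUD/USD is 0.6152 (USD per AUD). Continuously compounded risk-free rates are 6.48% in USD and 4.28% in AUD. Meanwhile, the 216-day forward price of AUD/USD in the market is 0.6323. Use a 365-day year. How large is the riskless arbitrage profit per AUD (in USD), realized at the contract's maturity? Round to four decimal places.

Fair forward: F* = S·e^(carry·T), with carry = (r_USD − r_AUD) = 0.0648 − 0.0428 = 0.0220
F* = 0.6152 · e^(0.0220 × 216/365) = 0.6152 · e^0.013019 = 0.6152 × 1.013104 = 0.6233
Market 0.6323 > fair 0.6233: forward overpriced → cash-and-carry (buy spot, short the forward).
At maturity, profit = |F_mkt − F*| = |0.6323 − 0.6233| = 0.0090 per AUD (in USD)

0.0090 per AUD (in USD)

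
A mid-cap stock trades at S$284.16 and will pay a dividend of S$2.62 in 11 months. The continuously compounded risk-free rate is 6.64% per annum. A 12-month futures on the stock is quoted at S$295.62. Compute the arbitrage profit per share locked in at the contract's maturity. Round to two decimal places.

S$5.41 per share

PV(dividends) I = 2.62·e^(−0.0664·11/12) = 2.4653
Fair futures F* = (S − I)·e^(rT) = (284.16 − 2.4653)·e^0.066400 = 281.6947 × 1.068654 = 301.0342
Market S$295.62 < fair 301.0342: forward underpriced → reverse cash-and-carry (short the stock, invest proceeds at r, pay the dividends, go long the forward).
Profit at T = |F_mkt − F*| = |295.62 − 301.0342| = S$5.41 per share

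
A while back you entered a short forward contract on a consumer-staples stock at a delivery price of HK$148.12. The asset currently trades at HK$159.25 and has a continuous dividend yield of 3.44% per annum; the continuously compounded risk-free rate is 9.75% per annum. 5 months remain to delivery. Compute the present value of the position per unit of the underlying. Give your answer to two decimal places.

-HK$14.76

Current fair forward for the remaining 5 months: F = S·e^((r − q)·T), (r − q) = 0.0975 − 0.0344 = 0.0631
F = 159.25 · e^(0.0631 × 5/12) = 159.25 × 1.026640 = 163.4924
Value of long forward = (F − K)·e^(−rT) = (163.4924 − 148.12) · e^(−0.0975·5/12)
= 15.3724 × 0.960189 = 14.76
Short position value = −(long value) = -HK$14.76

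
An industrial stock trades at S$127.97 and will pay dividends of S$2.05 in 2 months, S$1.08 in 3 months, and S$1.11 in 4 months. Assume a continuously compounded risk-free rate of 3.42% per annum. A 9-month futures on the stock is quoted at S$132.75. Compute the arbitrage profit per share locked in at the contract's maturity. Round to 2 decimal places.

PV(dividends) I = 2.05·e^(−0.0342·2/12) + 1.08·e^(−0.0342·3/12) + 1.11·e^(−0.0342·4/12) = 4.2066
Fair futures F* = (S − I)·e^(rT) = (127.97 − 4.2066)·e^0.025650 = 123.7634 × 1.025982 = 126.9790
Market S$132.75 > fair 126.9790: forward overpriced → cash-and-carry (borrow at r, buy the stock and collect the dividends, short the forward).
Profit at T = |F_mkt − F*| = |132.75 − 126.9790| = S$5.77 per share

S$5.77 per share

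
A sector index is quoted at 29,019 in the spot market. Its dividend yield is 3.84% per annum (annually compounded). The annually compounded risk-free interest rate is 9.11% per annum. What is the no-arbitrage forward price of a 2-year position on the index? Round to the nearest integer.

32,039

F = S · (1+r)^T / (1+q)^T
= 29019 × 1.190499 / 1.078275 = 29019 × 1.104077
F = 32,039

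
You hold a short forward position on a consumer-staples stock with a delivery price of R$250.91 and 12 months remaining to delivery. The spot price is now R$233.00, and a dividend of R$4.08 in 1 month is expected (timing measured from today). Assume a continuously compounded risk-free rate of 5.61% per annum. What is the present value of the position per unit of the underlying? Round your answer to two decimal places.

PV(remaining dividends) I = 4.08·e^(−0.0561·1/12) = 4.0610
Current forward F = (S − I)·e^(rT) = (233.00 − 4.0610)·e^(0.0561·12/12) = 228.9390 × 1.057703 = 242.1495
Value (long) = (F − K)·e^(−rT) = (242.1495 − 250.91) × 0.945445 = -8.2826
Short position value = −(long value) = R$8.28

R$8.28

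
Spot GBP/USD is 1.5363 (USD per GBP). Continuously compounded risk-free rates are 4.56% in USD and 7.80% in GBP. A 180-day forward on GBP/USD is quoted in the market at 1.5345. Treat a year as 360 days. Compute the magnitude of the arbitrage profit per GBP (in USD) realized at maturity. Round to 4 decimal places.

0.0229 per GBP (in USD)

Fair forward: F* = S·e^(carry·T), with carry = (r_USD − r_GBP) = 0.0456 − 0.0780 = -0.0324
F* = 1.5363 · e^(-0.0324 × 180/360) = 1.5363 · e^-0.016200 = 1.5363 × 0.983931 = 1.5116
Market 1.5345 > fair 1.5116: forward overpriced → cash-and-carry (buy spot, short the forward).
At maturity, profit = |F_mkt − F*| = |1.5345 − 1.5116| = 0.0229 per GBP (in USD)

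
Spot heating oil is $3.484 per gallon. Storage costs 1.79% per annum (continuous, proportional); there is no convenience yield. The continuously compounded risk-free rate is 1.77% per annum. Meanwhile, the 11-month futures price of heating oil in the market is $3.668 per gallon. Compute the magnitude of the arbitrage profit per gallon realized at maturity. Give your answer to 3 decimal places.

$0.068 per gallon

Fair futures: F* = S·e^(carry·T), with carry = (r + u) = 0.0177 + 0.0179 = 0.0356
F* = 3.484 · e^(0.0356 × 11/12) = 3.484 · e^0.032633 = 3.484 × 1.033171 = $3.5996
Market $3.668 > fair $3.5996: forward overpriced → cash-and-carry (buy spot, short the forward).
At maturity, profit = |F_mkt − F*| = |3.668 − 3.5996| = $0.068 per gallon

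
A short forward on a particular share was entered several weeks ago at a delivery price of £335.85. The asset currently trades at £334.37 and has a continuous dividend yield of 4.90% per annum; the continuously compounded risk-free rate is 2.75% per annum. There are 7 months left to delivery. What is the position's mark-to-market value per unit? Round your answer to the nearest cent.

Current fair forward for the remaining 7 months: F = S·e^((r − q)·T), (r − q) = 0.0275 − 0.0490 = -0.0215
F = 334.37 · e^(-0.0215 × 7/12) = 334.37 × 0.987537 = 330.2027
Value of long forward = (F − K)·e^(−rT) = (330.2027 − 335.85) · e^(−0.0275·7/12)
= -5.6473 × 0.984086 = -5.56
Short position value = −(long value) = £5.56

£5.56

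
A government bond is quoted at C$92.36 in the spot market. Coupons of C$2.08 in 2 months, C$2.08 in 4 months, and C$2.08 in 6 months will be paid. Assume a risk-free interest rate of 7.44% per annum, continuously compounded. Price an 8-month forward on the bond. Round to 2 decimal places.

C$90.66

PV(coupons) I = 2.08·e^(−0.0744·2/12) + 2.08·e^(−0.0744·4/12) + 2.08·e^(−0.0744·6/12)
I = 2.0544 + 2.0291 + 2.0040 = 6.0875
F = (S − I)·e^(rT) = (92.36 − 6.0875) · e^(0.0744·8/12)
= 86.2725 · e^0.049600 = 86.2725 × 1.050851 = C$90.66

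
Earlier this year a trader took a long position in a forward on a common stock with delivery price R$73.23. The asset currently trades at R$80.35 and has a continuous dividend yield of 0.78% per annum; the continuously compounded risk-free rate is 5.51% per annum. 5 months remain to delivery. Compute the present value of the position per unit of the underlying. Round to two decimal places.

R$8.52

Current fair forward for the remaining 5 months: F = S·e^((r − q)·T), (r − q) = 0.0551 − 0.0078 = 0.0473
F = 80.35 · e^(0.0473 × 5/12) = 80.35 × 1.019904 = 81.9493
Value of long forward = (F − K)·e^(−rT) = (81.9493 − 73.23) · e^(−0.0551·5/12)
= 8.7193 × 0.977303 = 8.52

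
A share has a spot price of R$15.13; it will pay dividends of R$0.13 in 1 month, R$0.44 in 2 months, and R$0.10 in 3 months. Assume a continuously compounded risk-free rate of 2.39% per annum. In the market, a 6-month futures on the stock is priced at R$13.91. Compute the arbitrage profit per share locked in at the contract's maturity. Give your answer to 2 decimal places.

R$0.73 per share

PV(dividends) I = 0.13·e^(−0.0239·1/12) + 0.44·e^(−0.0239·2/12) + 0.10·e^(−0.0239·3/12) = 0.6674
Fair futures F* = (S − I)·e^(rT) = (15.13 − 0.6674)·e^0.011950 = 14.4626 × 1.012022 = 14.6365
Market R$13.91 < fair 14.6365: forward underpriced → reverse cash-and-carry (short the stock, invest proceeds at r, pay the dividends, go long the forward).
Profit at T = |F_mkt − F*| = |13.91 − 14.6365| = R$0.73 per share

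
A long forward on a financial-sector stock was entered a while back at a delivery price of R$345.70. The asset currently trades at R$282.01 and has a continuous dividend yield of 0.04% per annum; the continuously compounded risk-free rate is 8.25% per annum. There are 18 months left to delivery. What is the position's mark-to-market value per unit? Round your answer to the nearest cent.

-R$23.62

Current fair forward for the remaining 18 months: F = S·e^((r − q)·T), (r − q) = 0.0825 − 0.0004 = 0.0821
F = 282.01 · e^(0.0821 × 18/12) = 282.01 × 1.131054 = 318.9685
Value of long forward = (F − K)·e^(−rT) = (318.9685 − 345.70) · e^(−0.0825·18/12)
= -26.7315 × 0.883601 = -23.62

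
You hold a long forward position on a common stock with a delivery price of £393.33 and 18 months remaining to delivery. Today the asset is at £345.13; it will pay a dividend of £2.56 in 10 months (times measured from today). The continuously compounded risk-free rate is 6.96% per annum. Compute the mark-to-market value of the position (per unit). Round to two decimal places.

-£11.62

PV(remaining dividends) I = 2.56·e^(−0.0696·10/12) = 2.4157
Current forward F = (S − I)·e^(rT) = (345.13 − 2.4157)·e^(0.0696·18/12) = 342.7143 × 1.110044 = 380.4280
Value (long) = (F − K)·e^(−rT) = (380.4280 − 393.33) × 0.900865 = -11.6230
Value = -£11.62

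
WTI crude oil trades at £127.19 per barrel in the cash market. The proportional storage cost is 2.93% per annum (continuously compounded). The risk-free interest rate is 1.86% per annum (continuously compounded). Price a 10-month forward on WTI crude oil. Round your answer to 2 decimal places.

£132.37 per barrel

Net carry = r + u − y = 0.0186 + 0.0293 − 0.0000 = 0.0479
F = S·e^((r+u−y)T) = 127.19 · e^(0.0479 × 10/12) = 127.19 · e^0.039917
= 127.19 × 1.040724 = £132.37 per barrel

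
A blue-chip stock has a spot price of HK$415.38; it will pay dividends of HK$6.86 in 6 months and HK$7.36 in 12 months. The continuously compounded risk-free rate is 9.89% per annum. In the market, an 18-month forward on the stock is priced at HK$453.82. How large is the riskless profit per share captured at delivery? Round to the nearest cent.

PV(dividends) I = 6.86·e^(−0.0989·6/12) + 7.36·e^(−0.0989·12/12) = 13.1960
Fair forward F* = (S − I)·e^(rT) = (415.38 − 13.1960)·e^0.148350 = 402.1840 × 1.159919 = 466.5009
Market HK$453.82 < fair 466.5009: forward underpriced → reverse cash-and-carry (short the stock, invest proceeds at r, pay the dividends, go long the forward).
Profit at T = |F_mkt − F*| = |453.82 − 466.5009| = HK$12.68 per share

HK$12.68 per share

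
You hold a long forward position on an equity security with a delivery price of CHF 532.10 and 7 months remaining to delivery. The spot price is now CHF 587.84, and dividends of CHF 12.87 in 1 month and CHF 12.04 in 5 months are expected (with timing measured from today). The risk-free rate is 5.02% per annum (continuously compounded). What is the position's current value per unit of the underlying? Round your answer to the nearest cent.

CHF 46.49

PV(remaining dividends) I = 12.87·e^(−0.0502·1/12) + 12.04·e^(−0.0502·5/12) = 24.6071
Current forward F = (S − I)·e^(rT) = (587.84 − 24.6071)·e^(0.0502·7/12) = 563.2329 × 1.029716 = 579.9699
Value (long) = (F − K)·e^(−rT) = (579.9699 − 532.10) × 0.971141 = 46.4884
Value = CHF 46.49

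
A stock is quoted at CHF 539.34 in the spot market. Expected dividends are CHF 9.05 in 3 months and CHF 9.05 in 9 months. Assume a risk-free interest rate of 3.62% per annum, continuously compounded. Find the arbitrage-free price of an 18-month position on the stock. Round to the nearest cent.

CHF 550.67

PV(dividends) I = 9.05·e^(−0.0362·3/12) + 9.05·e^(−0.0362·9/12)
I = 8.9685 + 8.8076 = 17.7761
F = (S − I)·e^(rT) = (539.34 − 17.7761) · e^(0.0362·18/12)
= 521.5639 · e^0.054300 = 521.5639 × 1.055801 = CHF 550.67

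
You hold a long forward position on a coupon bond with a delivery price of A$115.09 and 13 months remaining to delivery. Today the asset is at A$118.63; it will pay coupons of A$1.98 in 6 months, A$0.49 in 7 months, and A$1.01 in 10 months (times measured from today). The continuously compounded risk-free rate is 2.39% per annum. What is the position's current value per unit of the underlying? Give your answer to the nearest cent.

PV(remaining coupons) I = 1.98·e^(−0.0239·6/12) + 0.49·e^(−0.0239·7/12) + 1.01·e^(−0.0239·10/12) = 3.4298
Current forward F = (S − I)·e^(rT) = (118.63 − 3.4298)·e^(0.0239·13/12) = 115.2002 × 1.026230 = 118.2219
Value (long) = (F − K)·e^(−rT) = (118.2219 − 115.09) × 0.974441 = 3.0519
Value = A$3.05

A$3.05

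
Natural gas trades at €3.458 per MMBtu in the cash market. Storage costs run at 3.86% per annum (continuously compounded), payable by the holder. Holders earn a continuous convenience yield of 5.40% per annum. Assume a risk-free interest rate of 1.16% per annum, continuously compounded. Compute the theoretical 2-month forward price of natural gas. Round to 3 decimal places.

€3.456 per MMBtu

Net carry = r + u − y = 0.0116 + 0.0386 − 0.0540 = -0.0038
F = S·e^((r+u−y)T) = 3.458 · e^(-0.0038 × 2/12) = 3.458 · e^-0.000633
= 3.458 × 0.999367 = €3.456 per MMBtu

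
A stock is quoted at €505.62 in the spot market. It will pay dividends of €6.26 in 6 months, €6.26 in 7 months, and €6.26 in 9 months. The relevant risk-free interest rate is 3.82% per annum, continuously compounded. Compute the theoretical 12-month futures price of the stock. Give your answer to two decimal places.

€506.25

PV(dividends) I = 6.26·e^(−0.0382·6/12) + 6.26·e^(−0.0382·7/12) + 6.26·e^(−0.0382·9/12)
I = 6.1416 + 6.1220 + 6.0832 = 18.3468
F = (S − I)·e^(rT) = (505.62 − 18.3468) · e^(0.0382·12/12)
= 487.2732 · e^0.038200 = 487.2732 × 1.038939 = €506.25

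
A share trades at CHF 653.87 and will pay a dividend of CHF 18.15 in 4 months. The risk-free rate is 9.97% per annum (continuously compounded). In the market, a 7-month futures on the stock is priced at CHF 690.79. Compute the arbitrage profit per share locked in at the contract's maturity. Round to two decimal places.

PV(dividends) I = 18.15·e^(−0.0997·4/12) = 17.5567
Fair futures F* = (S − I)·e^(rT) = (653.87 − 17.5567)·e^0.058158 = 636.3133 × 1.059882 = 674.4170
Market CHF 690.79 > fair 674.4170: forward overpriced → cash-and-carry (borrow at r, buy the stock and collect the dividends, short the forward).
Profit at T = |F_mkt − F*| = |690.79 − 674.4170| = CHF 16.37 per share

CHF 16.37 per share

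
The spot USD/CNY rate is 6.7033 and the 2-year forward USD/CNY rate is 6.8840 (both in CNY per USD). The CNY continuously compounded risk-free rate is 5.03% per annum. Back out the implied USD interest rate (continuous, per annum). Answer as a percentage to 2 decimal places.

F = S·e^((r_CNY − r_USD)T) ⇒ r_USD = r_CNY − ln(F/S)/T
ln(6.8840/6.7033) = 0.026600; /(2) = 0.013300
r_USD = 0.0503 − 0.013300 = 0.037000
r_USD = 3.70%

3.70%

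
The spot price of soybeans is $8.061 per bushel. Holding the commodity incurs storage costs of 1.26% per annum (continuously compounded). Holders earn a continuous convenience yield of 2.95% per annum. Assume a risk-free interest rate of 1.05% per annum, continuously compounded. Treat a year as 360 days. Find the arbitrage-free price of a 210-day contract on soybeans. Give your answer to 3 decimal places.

$8.031 per bushel

Net carry = r + u − y = 0.0105 + 0.0126 − 0.0295 = -0.0064
F = S·e^((r+u−y)T) = 8.061 · e^(-0.0064 × 210/360) = 8.061 · e^-0.003733
= 8.061 × 0.996274 = $8.031 per bushel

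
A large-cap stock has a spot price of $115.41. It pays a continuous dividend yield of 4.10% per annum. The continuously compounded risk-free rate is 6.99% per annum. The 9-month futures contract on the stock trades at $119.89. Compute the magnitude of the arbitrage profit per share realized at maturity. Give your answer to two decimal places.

Fair futures: F* = S·e^(carry·T), with carry = (r − q) = 0.0699 − 0.0410 = 0.0289
F* = 115.41 · e^(0.0289 × 9/12) = 115.41 · e^0.021675 = 115.41 × 1.021912 = $117.9389
Market $119.89 > fair $117.9389: forward overpriced → cash-and-carry (buy spot, short the forward).
At maturity, profit = |F_mkt − F*| = |119.89 − 117.9389| = $1.95 per share

$1.95 per share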